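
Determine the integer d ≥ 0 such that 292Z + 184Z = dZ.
(292, 184) = (4); d = 4

In the PID Z, (a, b) is generated by gcd(a, b). Compute gcd(292, 184) with the extended Euclidean algorithm, tracking rows (r, s, t) with s·292 + t·184 = r:
  row A: (292, 1, 0)   [1·292 + 0·184 = 292]
  row B: (184, 0, 1)   [0·292 + 1·184 = 184]
  292 = 1·184 + 108   → row C = row A − 1·row B = (108, 1, −1)   [check: 1·292 − 1·184 = 108]
  184 = 1·108 + 76   → row D = row B − 1·row C = (76, −1, 2)   [check: −1·292 + 2·184 = 76]
  108 = 1·76 + 32   → row E = row C − 1·row D = (32, 2, −3)   [check: 2·292 − 3·184 = 32]
  76 = 2·32 + 12   → row F = row D − 2·row E = (12, −5, 8)   [check: −5·292 + 8·184 = 12]
  32 = 2·12 + 8   → row G = row E − 2·row F = (8, 12, −19)   [check: 12·292 − 19·184 = 8]
  12 = 1·8 + 4   → row H = row F − 1·row G = (4, −17, 27)   [check: −17·292 + 27·184 = 4]
  8 = 2·4 + 0   → remainder 0, stop. gcd = 4 (last nonzero row H).
So gcd(292, 184) = 4, with Bézout identity −17·292 + 27·184 = 4. Containment (⊇): the Bézout identity exhibits 4 as an element of (292, 184), giving (4) ⊆ (292, 184). Containment (⊆): since 4 | 292 and 4 | 184 (292 = 4·73, 184 = 4·46), every Z-linear combination of 292 and 184 is divisible by 4, so (292, 184) ⊆ (4). Therefore (292, 184) = (4), d = 4.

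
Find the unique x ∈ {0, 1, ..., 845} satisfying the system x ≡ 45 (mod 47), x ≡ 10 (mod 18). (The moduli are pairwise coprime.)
The moduli 47, 18 are pairwise coprime, so by the CRT there is a unique solution mod 47·18 = 846.
Solve by successive substitution. Start with x ≡ 45 (mod 47).
  Combine with x ≡ 10 (mod 18): write x = 45 + 47·t and require 45 + 47·t ≡ 10 (mod 18), i.e. 47·t ≡ 10 − 45 ≡ 1 (mod 18). Since 47^(−1) ≡ 5 (mod 18) (47 ≡ 11 (mod 18)), t ≡ 5·1 ≡ 5 (mod 18). So x ≡ 45 + 47·5 = 280 (mod 846).
Unique solution in [0, 846): x = 280.

Final answer: x ≡ 280 (mod 846); the representative in [0, 846) is 280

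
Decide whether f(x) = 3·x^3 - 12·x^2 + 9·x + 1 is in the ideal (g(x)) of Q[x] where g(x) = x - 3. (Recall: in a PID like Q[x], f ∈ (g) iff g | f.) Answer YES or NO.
NO

In Q[x] the ideal (g) consists of all multiples of g, so f ∈ (g) iff g | f, i.e. iff the remainder of f on division by g is 0. Divide f by g (g is monic, so eliminate the leading term of the running remainder at each step):
  leading term 3·x^3: subtract (3·x^2)·g(x) = 3·x^3 - 9·x^2, leaving -3·x^2 + 9·x + 1
  leading term -3·x^2: subtract (-3·x)·g(x) = -3·x^2 + 9·x, leaving 1
The remainder r(x) = 1 ≠ 0 (and deg r < deg g), so g ∤ f, i.e. f ∉ (g).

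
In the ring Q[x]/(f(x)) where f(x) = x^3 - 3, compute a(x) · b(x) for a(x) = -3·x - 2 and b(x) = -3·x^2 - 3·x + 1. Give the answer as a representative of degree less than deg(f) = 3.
First multiply in Q[x] without reducing: a · b = 9·x^3 + 15·x^2 + 3·x - 2. Now divide by f(x) = x^3 - 3, eliminating the leading term at each step:
  leading term 9·x^3: subtract (9)·f(x) = 9·x^3 - 27, leaving 15·x^2 + 3·x + 25
The degree is now < 3, so this is the remainder. Hence a · b ≡ 15·x^2 + 3·x + 25 in Q[x]/(f).

Final answer: a · b ≡ 15·x^2 + 3·x + 25 (mod f(x))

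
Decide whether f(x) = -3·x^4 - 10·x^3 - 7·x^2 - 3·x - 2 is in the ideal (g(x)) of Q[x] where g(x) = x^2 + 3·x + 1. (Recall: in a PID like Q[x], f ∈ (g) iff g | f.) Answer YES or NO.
In Q[x] the ideal (g) consists of all multiples of g, so f ∈ (g) iff g | f, i.e. iff the remainder of f on division by g is 0. Divide f by g (g is monic, so eliminate the leading term of the running remainder at each step):
  leading term -3·x^4: subtract (-3·x^2)·g(x) = -3·x^4 - 9·x^3 - 3·x^2, leaving -x^3 - 4·x^2 - 3·x - 2
  leading term -x^3: subtract (-x)·g(x) = -x^3 - 3·x^2 - x, leaving -x^2 - 2·x - 2
  leading term -x^2: subtract (-1)·g(x) = -x^2 - 3·x - 1, leaving x - 1
The remainder r(x) = x - 1 ≠ 0 (and deg r < deg g), so g ∤ f, i.e. f ∉ (g).

Final answer: NO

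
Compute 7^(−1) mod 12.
7^(−1) ≡ 7 (mod 12)

Apply the extended Euclidean algorithm to (12, 7), tracking rows (r, s, t) with s·12 + t·7 = r. Each division r_prev = q·r_cur + r_new produces the new row as (previous row) − q·(current row):
  row A: (12, 1, 0)   [1·12 + 0·7 = 12]
  row B: (7, 0, 1)   [0·12 + 1·7 = 7]
  12 = 1·7 + 5   → row C = row A − 1·row B = (5, 1, −1)   [check: 1·12 − 1·7 = 5]
  7 = 1·5 + 2   → row D = row B − 1·row C = (2, −1, 2)   [check: −1·12 + 2·7 = 2]
  5 = 2·2 + 1   → row E = row C − 2·row D = (1, 3, −5)   [check: 3·12 − 5·7 = 1]
  2 = 2·1 + 0   → remainder 0, stop. gcd = 1 (last nonzero row E).
The gcd is 1, so 7 is invertible mod 12. The last nonzero row gives 3·12 − 5·7 = 1, so t = −5. So 7^(−1) ≡ −5 ≡ 7 (mod 12). Verify: 7 · 7 = 49 ≡ 1 (mod 12). ✓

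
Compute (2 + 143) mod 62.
21

Reduce the summands first: 143 ≡ 19 (mod 62), so 2 + 143 ≡ 2 + 19 (mod 62). 2 + 19 = 21; 21 = 0·62 + 21, so (2 + 143) mod 62 = 21.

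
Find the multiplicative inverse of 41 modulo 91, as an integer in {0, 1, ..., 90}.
Apply the extended Euclidean algorithm to (91, 41), tracking rows (r, s, t) with s·91 + t·41 = r. Each division r_prev = q·r_cur + r_new produces the new row as (previous row) − q·(current row):
  row A: (91, 1, 0)   [1·91 + 0·41 = 91]
  row B: (41, 0, 1)   [0·91 + 1·41 = 41]
  91 = 2·41 + 9   → row C = row A − 2·row B = (9, 1, −2)   [check: 1·91 − 2·41 = 9]
  41 = 4·9 + 5   → row D = row B − 4·row C = (5, −4, 9)   [check: −4·91 + 9·41 = 5]
  9 = 1·5 + 4   → row E = row C − 1·row D = (4, 5, −11)   [check: 5·91 − 11·41 = 4]
  5 = 1·4 + 1   → row F = row D − 1·row E = (1, −9, 20)   [check: −9·91 + 20·41 = 1]
  4 = 4·1 + 0   → remainder 0, stop. gcd = 1 (last nonzero row F).
The gcd is 1, so 41 is invertible mod 91. The last nonzero row gives −9·91 + 20·41 = 1, so t = 20. So 41^(−1) ≡ 20 (mod 91). Verify: 41 · 20 = 820 ≡ 1 (mod 91). ✓

Final answer: 41^(−1) ≡ 20 (mod 91)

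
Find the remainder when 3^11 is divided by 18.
9

Use repeated squaring. Binary(11) = 1011. Walk through the bits of the exponent 11 left-to-right: at each bit after the leading one, square the running value, then multiply by 3 if the bit is 1 (always reducing mod 18):
  bit 1 = 1 (leading): start with 3.
  bit 2 = 0: square 3^2 = 9 (mod 18).
  bit 3 = 1: square 9^2 = 81 ≡ 9; bit is 1, so multiply 9·3 = 27 ≡ 9 (mod 18).
  bit 4 = 1: square 9^2 = 81 ≡ 9; bit is 1, so multiply 9·3 = 27 ≡ 9 (mod 18).
Final value: 3^11 ≡ 9 (mod 18).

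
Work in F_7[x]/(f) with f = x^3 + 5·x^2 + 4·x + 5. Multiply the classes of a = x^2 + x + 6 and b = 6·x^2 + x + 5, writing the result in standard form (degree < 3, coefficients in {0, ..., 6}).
a · b ≡ 3·x + 5 (mod f(x))

Multiply as integer polynomials: a · b = 6·x^4 + 7·x^3 + 42·x^2 + 11·x + 30. Reducing coefficients mod 7: a · b ≡ 6·x^4 + 4·x + 2. Now divide by f(x) = x^3 + 5·x^2 + 4·x + 5 in F_7[x], eliminating the leading term at each step:
  leading term 6·x^4: subtract (6·x)·f(x) = 6·x^4 + 2·x^3 + 3·x^2 + 2·x, leaving 5·x^3 + 4·x^2 + 2·x + 2 (coefficients mod 7)
  leading term 5·x^3: subtract (5)·f(x) = 5·x^3 + 4·x^2 + 6·x + 4, leaving 3·x + 5 (coefficients mod 7)
The degree is now < 3, so this is the remainder. Hence a · b ≡ 3·x + 5 in F_7[x]/(f).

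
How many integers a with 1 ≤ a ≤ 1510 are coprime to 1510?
600

The number of a ∈ {1, ..., 1510} with gcd(a, 1510) = 1 is by definition Euler's totient φ(1510). φ is multiplicative, with φ(p^e) = p^e − p^(e−1). Factorise 1510 = 2 · 5 · 151. Then
  φ(1510) = (2 − 1) · (5 − 1) · (151 − 1) = 1 · 4 · 150 = 600.
So there are 600 such integers.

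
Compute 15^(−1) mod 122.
15^(−1) ≡ 57 (mod 122)

Apply the extended Euclidean algorithm to (122, 15), tracking rows (r, s, t) with s·122 + t·15 = r. Each division r_prev = q·r_cur + r_new produces the new row as (previous row) − q·(current row):
  row A: (122, 1, 0)   [1·122 + 0·15 = 122]
  row B: (15, 0, 1)   [0·122 + 1·15 = 15]
  122 = 8·15 + 2   → row C = row A − 8·row B = (2, 1, −8)   [check: 1·122 − 8·15 = 2]
  15 = 7·2 + 1   → row D = row B − 7·row C = (1, −7, 57)   [check: −7·122 + 57·15 = 1]
  2 = 2·1 + 0   → remainder 0, stop. gcd = 1 (last nonzero row D).
The gcd is 1, so 15 is invertible mod 122. The last nonzero row gives −7·122 + 57·15 = 1, so t = 57. So 15^(−1) ≡ 57 (mod 122). Verify: 15 · 57 = 855 ≡ 1 (mod 122). ✓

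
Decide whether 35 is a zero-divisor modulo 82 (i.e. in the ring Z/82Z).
NO

gcd(35, 82) = 1, so 35 is a unit in Z/82Z (it has a multiplicative inverse). A unit cannot be a zero-divisor: if 35·b ≡ 0 then multiplying both sides by 35^(−1) gives b ≡ 0. So 35 is not a zero-divisor.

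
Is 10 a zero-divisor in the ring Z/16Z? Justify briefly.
gcd(10, 16) = 2 > 1, so 10 is not a unit in Z/16Z. In Z/nZ every nonzero non-unit is a zero-divisor: explicitly, take b = 16/gcd = 8 ≠ 0 (mod 16); then 10·8 = 80 = 5·16, i.e. 10·8 ≡ 0 (mod 16). So 10 is a zero-divisor.

Final answer: YES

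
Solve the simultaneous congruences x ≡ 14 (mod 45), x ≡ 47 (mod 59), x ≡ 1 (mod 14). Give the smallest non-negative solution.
The moduli 45, 59, 14 are pairwise coprime, so by the CRT there is a unique solution mod 45·59·14 = 37170.
Solve by successive substitution. Start with x ≡ 14 (mod 45).
  Combine with x ≡ 47 (mod 59): write x = 14 + 45·t and require 14 + 45·t ≡ 47 (mod 59), i.e. 45·t ≡ 47 − 14 ≡ 33 (mod 59). Since 45^(−1) ≡ 21 (mod 59), t ≡ 21·33 ≡ 44 (mod 59). So x ≡ 14 + 45·44 = 1994 (mod 2655).
  Combine with x ≡ 1 (mod 14): write x = 1994 + 2655·t and require 1994 + 2655·t ≡ 1 (mod 14), i.e. 2655·t ≡ 1 − 1994 ≡ 9 (mod 14). Since 2655^(−1) ≡ 11 (mod 14) (2655 ≡ 9 (mod 14)), t ≡ 11·9 ≡ 1 (mod 14). So x ≡ 1994 + 2655·1 = 4649 (mod 37170).
Unique solution in [0, 37170): x = 4649.

Final answer: x ≡ 4649 (mod 37170); the representative in [0, 37170) is 4649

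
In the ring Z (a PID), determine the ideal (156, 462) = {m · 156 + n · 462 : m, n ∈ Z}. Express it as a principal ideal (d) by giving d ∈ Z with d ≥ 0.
In the PID Z, (a, b) is generated by gcd(a, b). Compute gcd(462, 156) with the extended Euclidean algorithm, tracking rows (r, s, t) with s·462 + t·156 = r:
  row A: (462, 1, 0)   [1·462 + 0·156 = 462]
  row B: (156, 0, 1)   [0·462 + 1·156 = 156]
  462 = 2·156 + 150   → row C = row A − 2·row B = (150, 1, −2)   [check: 1·462 − 2·156 = 150]
  156 = 1·150 + 6   → row D = row B − 1·row C = (6, −1, 3)   [check: −1·462 + 3·156 = 6]
  150 = 25·6 + 0   → remainder 0, stop. gcd = 6 (last nonzero row D).
So gcd(156, 462) = 6, with Bézout identity −1·462 + 3·156 = 6. Containment (⊇): the Bézout identity exhibits 6 as an element of (156, 462), giving (6) ⊆ (156, 462). Containment (⊆): since 6 | 156 and 6 | 462 (156 = 6·26, 462 = 6·77), every Z-linear combination of 156 and 462 is divisible by 6, so (156, 462) ⊆ (6). Therefore (156, 462) = (6), d = 6.

Final answer: (156, 462) = (6); d = 6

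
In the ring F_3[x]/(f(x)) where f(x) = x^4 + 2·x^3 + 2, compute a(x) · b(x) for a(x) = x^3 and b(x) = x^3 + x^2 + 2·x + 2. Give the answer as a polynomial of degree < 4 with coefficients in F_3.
a · b ≡ x^2 + 2·x + 1 (mod f(x))

Multiply as integer polynomials: a · b = x^6 + x^5 + 2·x^4 + 2·x^3. Reducing coefficients mod 3: a · b ≡ x^6 + x^5 + 2·x^4 + 2·x^3. Now divide by f(x) = x^4 + 2·x^3 + 2 in F_3[x], eliminating the leading term at each step:
  leading term x^6: subtract (x^2)·f(x) = x^6 + 2·x^5 + 2·x^2, leaving 2·x^5 + 2·x^4 + 2·x^3 + x^2 (coefficients mod 3)
  leading term 2·x^5: subtract (2·x)·f(x) = 2·x^5 + x^4 + x, leaving x^4 + 2·x^3 + x^2 + 2·x (coefficients mod 3)
  leading term x^4: subtract (1)·f(x) = x^4 + 2·x^3 + 2, leaving x^2 + 2·x + 1 (coefficients mod 3)
The degree is now < 4, so this is the remainder. Hence a · b ≡ x^2 + 2·x + 1 in F_3[x]/(f).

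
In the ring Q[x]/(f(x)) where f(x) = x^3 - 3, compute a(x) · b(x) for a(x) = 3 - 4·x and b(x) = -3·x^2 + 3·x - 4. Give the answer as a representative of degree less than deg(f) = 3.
a · b ≡ -21·x^2 + 25·x + 24 (mod f(x))

First multiply in Q[x] without reducing: a · b = 12·x^3 - 21·x^2 + 25·x - 12. Now divide by f(x) = x^3 - 3, eliminating the leading term at each step:
  leading term 12·x^3: subtract (12)·f(x) = 12·x^3 - 36, leaving -21·x^2 + 25·x + 24
The degree is now < 3, so this is the remainder. Hence a · b ≡ -21·x^2 + 25·x + 24 in Q[x]/(f).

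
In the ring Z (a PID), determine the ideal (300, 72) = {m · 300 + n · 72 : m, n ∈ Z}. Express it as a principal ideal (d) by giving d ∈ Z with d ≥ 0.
(300, 72) = (12); d = 12

In the PID Z, (a, b) is generated by gcd(a, b). Compute gcd(300, 72) with the extended Euclidean algorithm, tracking rows (r, s, t) with s·300 + t·72 = r:
  row A: (300, 1, 0)   [1·300 + 0·72 = 300]
  row B: (72, 0, 1)   [0·300 + 1·72 = 72]
  300 = 4·72 + 12   → row C = row A − 4·row B = (12, 1, −4)   [check: 1·300 − 4·72 = 12]
  72 = 6·12 + 0   → remainder 0, stop. gcd = 12 (last nonzero row C).
So gcd(300, 72) = 12, with Bézout identity 1·300 − 4·72 = 12. Containment (⊇): the Bézout identity exhibits 12 as an element of (300, 72), giving (12) ⊆ (300, 72). Containment (⊆): since 12 | 300 and 12 | 72 (300 = 12·25, 72 = 12·6), every Z-linear combination of 300 and 72 is divisible by 12, so (300, 72) ⊆ (12). Therefore (300, 72) = (12), d = 12.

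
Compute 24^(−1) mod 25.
24^(−1) ≡ 24 (mod 25)

Apply the extended Euclidean algorithm to (25, 24), tracking rows (r, s, t) with s·25 + t·24 = r. Each division r_prev = q·r_cur + r_new produces the new row as (previous row) − q·(current row):
  row A: (25, 1, 0)   [1·25 + 0·24 = 25]
  row B: (24, 0, 1)   [0·25 + 1·24 = 24]
  25 = 1·24 + 1   → row C = row A − 1·row B = (1, 1, −1)   [check: 1·25 − 1·24 = 1]
  24 = 24·1 + 0   → remainder 0, stop. gcd = 1 (last nonzero row C).
The gcd is 1, so 24 is invertible mod 25. The last nonzero row gives 1·25 − 1·24 = 1, so t = −1. So 24^(−1) ≡ −1 ≡ 24 (mod 25). Verify: 24 · 24 = 576 ≡ 1 (mod 25). ✓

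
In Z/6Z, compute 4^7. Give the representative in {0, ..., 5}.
4

Use repeated squaring. Binary(7) = 111. Walk through the bits of the exponent 7 left-to-right: at each bit after the leading one, square the running value, then multiply by 4 if the bit is 1 (always reducing mod 6):
  bit 1 = 1 (leading): start with 4.
  bit 2 = 1: square 4^2 = 16 ≡ 4; bit is 1, so multiply 4·4 = 16 ≡ 4 (mod 6).
  bit 3 = 1: square 4^2 = 16 ≡ 4; bit is 1, so multiply 4·4 = 16 ≡ 4 (mod 6).
Final value: 4^7 ≡ 4 (mod 6).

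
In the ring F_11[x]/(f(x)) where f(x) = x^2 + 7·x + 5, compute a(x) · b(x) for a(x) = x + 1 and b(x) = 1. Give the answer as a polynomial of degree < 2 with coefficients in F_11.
a · b ≡ x + 1 (mod f(x))

Multiply as integer polynomials: a · b = x + 1. Reducing coefficients mod 11: a · b ≡ x + 1. This already has degree < 2, so no reduction by f is needed. Hence a · b ≡ x + 1 in F_11[x]/(f).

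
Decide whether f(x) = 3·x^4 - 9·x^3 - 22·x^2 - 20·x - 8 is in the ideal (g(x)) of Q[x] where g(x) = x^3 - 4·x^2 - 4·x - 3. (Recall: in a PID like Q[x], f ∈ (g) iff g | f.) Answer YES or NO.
NO

In Q[x] the ideal (g) consists of all multiples of g, so f ∈ (g) iff g | f, i.e. iff the remainder of f on division by g is 0. Divide f by g (g is monic, so eliminate the leading term of the running remainder at each step):
  leading term 3·x^4: subtract (3·x)·g(x) = 3·x^4 - 12·x^3 - 12·x^2 - 9·x, leaving 3·x^3 - 10·x^2 - 11·x - 8
  leading term 3·x^3: subtract (3)·g(x) = 3·x^3 - 12·x^2 - 12·x - 9, leaving 2·x^2 + x + 1
The remainder r(x) = 2·x^2 + x + 1 ≠ 0 (and deg r < deg g), so g ∤ f, i.e. f ∉ (g).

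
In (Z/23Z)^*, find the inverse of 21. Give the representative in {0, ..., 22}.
21^(−1) ≡ 11 (mod 23)

Apply the extended Euclidean algorithm to (23, 21), tracking rows (r, s, t) with s·23 + t·21 = r. Each division r_prev = q·r_cur + r_new produces the new row as (previous row) − q·(current row):
  row A: (23, 1, 0)   [1·23 + 0·21 = 23]
  row B: (21, 0, 1)   [0·23 + 1·21 = 21]
  23 = 1·21 + 2   → row C = row A − 1·row B = (2, 1, −1)   [check: 1·23 − 1·21 = 2]
  21 = 10·2 + 1   → row D = row B − 10·row C = (1, −10, 11)   [check: −10·23 + 11·21 = 1]
  2 = 2·1 + 0   → remainder 0, stop. gcd = 1 (last nonzero row D).
The gcd is 1, so 21 is invertible mod 23. The last nonzero row gives −10·23 + 11·21 = 1, so t = 11. So 21^(−1) ≡ 11 (mod 23). Verify: 21 · 11 = 231 ≡ 1 (mod 23). ✓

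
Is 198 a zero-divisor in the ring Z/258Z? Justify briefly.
YES

gcd(198, 258) = 6 > 1, so 198 is not a unit in Z/258Z. In Z/nZ every nonzero non-unit is a zero-divisor: explicitly, take b = 258/gcd = 43 ≠ 0 (mod 258); then 198·43 = 8514 = 33·258, i.e. 198·43 ≡ 0 (mod 258). So 198 is a zero-divisor.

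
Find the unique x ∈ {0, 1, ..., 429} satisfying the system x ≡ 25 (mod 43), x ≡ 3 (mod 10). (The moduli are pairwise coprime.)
The moduli 43, 10 are pairwise coprime, so by the CRT there is a unique solution mod 43·10 = 430.
Solve by successive substitution. Start with x ≡ 25 (mod 43).
  Combine with x ≡ 3 (mod 10): write x = 25 + 43·t and require 25 + 43·t ≡ 3 (mod 10), i.e. 43·t ≡ 3 − 25 ≡ 8 (mod 10). Since 43^(−1) ≡ 7 (mod 10) (43 ≡ 3 (mod 10)), t ≡ 7·8 ≡ 6 (mod 10). So x ≡ 25 + 43·6 = 283 (mod 430).
Unique solution in [0, 430): x = 283.

Final answer: x ≡ 283 (mod 430); the representative in [0, 430) is 283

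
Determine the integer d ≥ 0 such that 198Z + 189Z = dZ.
In the PID Z, (a, b) is generated by gcd(a, b). Compute gcd(198, 189) with the extended Euclidean algorithm, tracking rows (r, s, t) with s·198 + t·189 = r:
  row A: (198, 1, 0)   [1·198 + 0·189 = 198]
  row B: (189, 0, 1)   [0·198 + 1·189 = 189]
  198 = 1·189 + 9   → row C = row A − 1·row B = (9, 1, −1)   [check: 1·198 − 1·189 = 9]
  189 = 21·9 + 0   → remainder 0, stop. gcd = 9 (last nonzero row C).
So gcd(198, 189) = 9, with Bézout identity 1·198 − 1·189 = 9. Containment (⊇): the Bézout identity exhibits 9 as an element of (198, 189), giving (9) ⊆ (198, 189). Containment (⊆): since 9 | 198 and 9 | 189 (198 = 9·22, 189 = 9·21), every Z-linear combination of 198 and 189 is divisible by 9, so (198, 189) ⊆ (9). Therefore (198, 189) = (9), d = 9.

Final answer: (198, 189) = (9); d = 9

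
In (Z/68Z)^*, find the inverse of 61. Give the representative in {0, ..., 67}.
61^(−1) ≡ 29 (mod 68)

Apply the extended Euclidean algorithm to (68, 61), tracking rows (r, s, t) with s·68 + t·61 = r. Each division r_prev = q·r_cur + r_new produces the new row as (previous row) − q·(current row):
  row A: (68, 1, 0)   [1·68 + 0·61 = 68]
  row B: (61, 0, 1)   [0·68 + 1·61 = 61]
  68 = 1·61 + 7   → row C = row A − 1·row B = (7, 1, −1)   [check: 1·68 − 1·61 = 7]
  61 = 8·7 + 5   → row D = row B − 8·row C = (5, −8, 9)   [check: −8·68 + 9·61 = 5]
  7 = 1·5 + 2   → row E = row C − 1·row D = (2, 9, −10)   [check: 9·68 − 10·61 = 2]
  5 = 2·2 + 1   → row F = row D − 2·row E = (1, −26, 29)   [check: −26·68 + 29·61 = 1]
  2 = 2·1 + 0   → remainder 0, stop. gcd = 1 (last nonzero row F).
The gcd is 1, so 61 is invertible mod 68. The last nonzero row gives −26·68 + 29·61 = 1, so t = 29. So 61^(−1) ≡ 29 (mod 68). Verify: 61 · 29 = 1769 ≡ 1 (mod 68). ✓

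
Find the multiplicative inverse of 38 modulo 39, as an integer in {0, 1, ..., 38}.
Apply the extended Euclidean algorithm to (39, 38), tracking rows (r, s, t) with s·39 + t·38 = r. Each division r_prev = q·r_cur + r_new produces the new row as (previous row) − q·(current row):
  row A: (39, 1, 0)   [1·39 + 0·38 = 39]
  row B: (38, 0, 1)   [0·39 + 1·38 = 38]
  39 = 1·38 + 1   → row C = row A − 1·row B = (1, 1, −1)   [check: 1·39 − 1·38 = 1]
  38 = 38·1 + 0   → remainder 0, stop. gcd = 1 (last nonzero row C).
The gcd is 1, so 38 is invertible mod 39. The last nonzero row gives 1·39 − 1·38 = 1, so t = −1. So 38^(−1) ≡ −1 ≡ 38 (mod 39). Verify: 38 · 38 = 1444 ≡ 1 (mod 39). ✓

Final answer: 38^(−1) ≡ 38 (mod 39)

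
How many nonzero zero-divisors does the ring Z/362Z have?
Z/362Z has 181 nonzero zero-divisors

In Z/362Z each nonzero element is either a unit (gcd with 362 is 1) or a zero-divisor (gcd > 1). The number of units is φ(362): factorise 362 = 2 · 181, so φ(362) = (2 − 1) · (181 − 1) = 1 · 180 = 180. The nonzero elements number 362 − 1 = 361. Hence the nonzero zero-divisors number 361 − 180 = 181.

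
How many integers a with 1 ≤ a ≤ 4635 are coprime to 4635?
The number of a ∈ {1, ..., 4635} with gcd(a, 4635) = 1 is by definition Euler's totient φ(4635). φ is multiplicative, with φ(p^e) = p^e − p^(e−1). Factorise 4635 = 3^2 · 5 · 103. Then
  φ(4635) = (3^2 − 3^1) · (5 − 1) · (103 − 1) = 6 · 4 · 102 = 2448.
So there are 2448 such integers.

Final answer: 2448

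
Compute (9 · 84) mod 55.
Reduce the factors first: 84 ≡ 29 (mod 55), so 9 · 84 ≡ 9 · 29 (mod 55). 9 · 29 = 261. Dividing by 55: 261 = 4·55 + 41. So (9 · 84) mod 55 = 41.

Final answer: 41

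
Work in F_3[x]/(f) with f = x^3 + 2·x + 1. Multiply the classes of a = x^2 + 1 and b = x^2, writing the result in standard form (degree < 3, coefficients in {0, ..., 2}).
a · b ≡ 2·x^2 + 2·x (mod f(x))

Multiply as integer polynomials: a · b = x^4 + x^2. Reducing coefficients mod 3: a · b ≡ x^4 + x^2. Now divide by f(x) = x^3 + 2·x + 1 in F_3[x], eliminating the leading term at each step:
  leading term x^4: subtract (x)·f(x) = x^4 + 2·x^2 + x, leaving 2·x^2 + 2·x (coefficients mod 3)
The degree is now < 3, so this is the remainder. Hence a · b ≡ 2·x^2 + 2·x in F_3[x]/(f).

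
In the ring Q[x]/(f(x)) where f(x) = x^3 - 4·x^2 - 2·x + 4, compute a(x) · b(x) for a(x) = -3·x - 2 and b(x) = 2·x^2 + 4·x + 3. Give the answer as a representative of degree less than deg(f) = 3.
a · b ≡ -40·x^2 - 29·x + 18 (mod f(x))

First multiply in Q[x] without reducing: a · b = -6·x^3 - 16·x^2 - 17·x - 6. Now divide by f(x) = x^3 - 4·x^2 - 2·x + 4, eliminating the leading term at each step:
  leading term -6·x^3: subtract (-6)·f(x) = -6·x^3 + 24·x^2 + 12·x - 24, leaving -40·x^2 - 29·x + 18
The degree is now < 3, so this is the remainder. Hence a · b ≡ -40·x^2 - 29·x + 18 in Q[x]/(f).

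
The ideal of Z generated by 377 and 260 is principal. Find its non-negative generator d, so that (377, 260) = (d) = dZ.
In the PID Z, (a, b) is generated by gcd(a, b). Compute gcd(377, 260) with the extended Euclidean algorithm, tracking rows (r, s, t) with s·377 + t·260 = r:
  row A: (377, 1, 0)   [1·377 + 0·260 = 377]
  row B: (260, 0, 1)   [0·377 + 1·260 = 260]
  377 = 1·260 + 117   → row C = row A − 1·row B = (117, 1, −1)   [check: 1·377 − 1·260 = 117]
  260 = 2·117 + 26   → row D = row B − 2·row C = (26, −2, 3)   [check: −2·377 + 3·260 = 26]
  117 = 4·26 + 13   → row E = row C − 4·row D = (13, 9, −13)   [check: 9·377 − 13·260 = 13]
  26 = 2·13 + 0   → remainder 0, stop. gcd = 13 (last nonzero row E).
So gcd(377, 260) = 13, with Bézout identity 9·377 − 13·260 = 13. Containment (⊇): the Bézout identity exhibits 13 as an element of (377, 260), giving (13) ⊆ (377, 260). Containment (⊆): since 13 | 377 and 13 | 260 (377 = 13·29, 260 = 13·20), every Z-linear combination of 377 and 260 is divisible by 13, so (377, 260) ⊆ (13). Therefore (377, 260) = (13), d = 13.

Final answer: (377, 260) = (13); d = 13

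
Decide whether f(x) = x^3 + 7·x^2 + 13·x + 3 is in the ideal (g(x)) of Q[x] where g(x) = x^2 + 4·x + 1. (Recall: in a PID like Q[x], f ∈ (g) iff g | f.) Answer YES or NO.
In Q[x] the ideal (g) consists of all multiples of g, so f ∈ (g) iff g | f, i.e. iff the remainder of f on division by g is 0. Divide f by g (g is monic, so eliminate the leading term of the running remainder at each step):
  leading term x^3: subtract (x)·g(x) = x^3 + 4·x^2 + x, leaving 3·x^2 + 12·x + 3
  leading term 3·x^2: subtract (3)·g(x) = 3·x^2 + 12·x + 3, leaving 0
The remainder is 0, so f(x) = g(x) · h(x) with h(x) = x + 3. Hence g | f, i.e. f ∈ (g).

Final answer: YES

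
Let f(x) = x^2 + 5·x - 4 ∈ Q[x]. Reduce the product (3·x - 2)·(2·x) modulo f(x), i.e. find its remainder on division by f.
First multiply in Q[x] without reducing: a · b = 6·x^2 - 4·x. Now divide by f(x) = x^2 + 5·x - 4, eliminating the leading term at each step:
  leading term 6·x^2: subtract (6)·f(x) = 6·x^2 + 30·x - 24, leaving 24 - 34·x
The degree is now < 2, so this is the remainder. Hence a · b ≡ 24 - 34·x in Q[x]/(f).

Final answer: a · b ≡ 24 - 34·x (mod f(x))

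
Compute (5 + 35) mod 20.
Reduce the summands first: 35 ≡ 15 (mod 20), so 5 + 35 ≡ 5 + 15 (mod 20). 5 + 15 = 20; 20 = 1·20 + 0, so (5 + 35) mod 20 = 0.

Final answer: 0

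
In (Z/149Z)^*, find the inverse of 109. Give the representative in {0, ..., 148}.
Apply the extended Euclidean algorithm to (149, 109), tracking rows (r, s, t) with s·149 + t·109 = r. Each division r_prev = q·r_cur + r_new produces the new row as (previous row) − q·(current row):
  row A: (149, 1, 0)   [1·149 + 0·109 = 149]
  row B: (109, 0, 1)   [0·149 + 1·109 = 109]
  149 = 1·109 + 40   → row C = row A − 1·row B = (40, 1, −1)   [check: 1·149 − 1·109 = 40]
  109 = 2·40 + 29   → row D = row B − 2·row C = (29, −2, 3)   [check: −2·149 + 3·109 = 29]
  40 = 1·29 + 11   → row E = row C − 1·row D = (11, 3, −4)   [check: 3·149 − 4·109 = 11]
  29 = 2·11 + 7   → row F = row D − 2·row E = (7, −8, 11)   [check: −8·149 + 11·109 = 7]
  11 = 1·7 + 4   → row G = row E − 1·row F = (4, 11, −15)   [check: 11·149 − 15·109 = 4]
  7 = 1·4 + 3   → row H = row F − 1·row G = (3, −19, 26)   [check: −19·149 + 26·109 = 3]
  4 = 1·3 + 1   → row I = row G − 1·row H = (1, 30, −41)   [check: 30·149 − 41·109 = 1]
  3 = 3·1 + 0   → remainder 0, stop. gcd = 1 (last nonzero row I).
The gcd is 1, so 109 is invertible mod 149. The last nonzero row gives 30·149 − 41·109 = 1, so t = −41. So 109^(−1) ≡ −41 ≡ 108 (mod 149). Verify: 109 · 108 = 11772 ≡ 1 (mod 149). ✓

Final answer: 109^(−1) ≡ 108 (mod 149)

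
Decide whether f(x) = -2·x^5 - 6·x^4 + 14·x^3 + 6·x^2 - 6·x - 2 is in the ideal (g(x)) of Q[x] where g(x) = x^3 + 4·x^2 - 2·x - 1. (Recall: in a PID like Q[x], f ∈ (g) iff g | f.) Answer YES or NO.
YES

In Q[x] the ideal (g) consists of all multiples of g, so f ∈ (g) iff g | f, i.e. iff the remainder of f on division by g is 0. Divide f by g (g is monic, so eliminate the leading term of the running remainder at each step):
  leading term -2·x^5: subtract (-2·x^2)·g(x) = -2·x^5 - 8·x^4 + 4·x^3 + 2·x^2, leaving 2·x^4 + 10·x^3 + 4·x^2 - 6·x - 2
  leading term 2·x^4: subtract (2·x)·g(x) = 2·x^4 + 8·x^3 - 4·x^2 - 2·x, leaving 2·x^3 + 8·x^2 - 4·x - 2
  leading term 2·x^3: subtract (2)·g(x) = 2·x^3 + 8·x^2 - 4·x - 2, leaving 0
The remainder is 0, so f(x) = g(x) · h(x) with h(x) = -2·x^2 + 2·x + 2. Hence g | f, i.e. f ∈ (g).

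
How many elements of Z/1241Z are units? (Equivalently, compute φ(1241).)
Z/1241Z has φ(1241) = 1152 units

An element a ∈ Z/1241Z is a unit iff gcd(a, 1241) = 1, so the number of units is φ(1241). φ is multiplicative, with φ(p^e) = p^e − p^(e−1). Factorise 1241 = 17 · 73. Then
  φ(1241) = (17 − 1) · (73 − 1) = 16 · 72 = 1152.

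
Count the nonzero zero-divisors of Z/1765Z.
Z/1765Z has 356 nonzero zero-divisors

In Z/1765Z each nonzero element is either a unit (gcd with 1765 is 1) or a zero-divisor (gcd > 1). The number of units is φ(1765): factorise 1765 = 5 · 353, so φ(1765) = (5 − 1) · (353 − 1) = 4 · 352 = 1408. The nonzero elements number 1765 − 1 = 1764. Hence the nonzero zero-divisors number 1764 − 1408 = 356.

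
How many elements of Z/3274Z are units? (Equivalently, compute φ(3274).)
An element a ∈ Z/3274Z is a unit iff gcd(a, 3274) = 1, so the number of units is φ(3274). φ is multiplicative, with φ(p^e) = p^e − p^(e−1). Factorise 3274 = 2 · 1637. Then
  φ(3274) = (2 − 1) · (1637 − 1) = 1 · 1636 = 1636.

Final answer: Z/3274Z has φ(3274) = 1636 units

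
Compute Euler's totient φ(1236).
φ is multiplicative, with φ(p^e) = p^e − p^(e−1). Factorise 1236 = 2^2 · 3 · 103. Then
  φ(1236) = (2^2 − 2^1) · (3 − 1) · (103 − 1) = 2 · 2 · 102 = 408.

Final answer: φ(1236) = 408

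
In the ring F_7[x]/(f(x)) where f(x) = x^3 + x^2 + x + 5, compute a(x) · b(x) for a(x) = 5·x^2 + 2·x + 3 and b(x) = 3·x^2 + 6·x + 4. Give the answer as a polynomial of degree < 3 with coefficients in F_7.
Multiply as integer polynomials: a · b = 15·x^4 + 36·x^3 + 41·x^2 + 26·x + 12. Reducing coefficients mod 7: a · b ≡ x^4 + x^3 + 6·x^2 + 5·x + 5. Now divide by f(x) = x^3 + x^2 + x + 5 in F_7[x], eliminating the leading term at each step:
  leading term x^4: subtract (x)·f(x) = x^4 + x^3 + x^2 + 5·x, leaving 5·x^2 + 5 (coefficients mod 7)
The degree is now < 3, so this is the remainder. Hence a · b ≡ 5·x^2 + 5 in F_7[x]/(f).

Final answer: a · b ≡ 5·x^2 + 5 (mod f(x))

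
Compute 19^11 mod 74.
57

Use repeated squaring. Binary(11) = 1011. Walk through the bits of the exponent 11 left-to-right: at each bit after the leading one, square the running value, then multiply by 19 if the bit is 1 (always reducing mod 74):
  bit 1 = 1 (leading): start with 19.
  bit 2 = 0: square 19^2 = 361 ≡ 65 (mod 74).
  bit 3 = 1: square 65^2 = 4225 ≡ 7; bit is 1, so multiply 7·19 = 133 ≡ 59 (mod 74).
  bit 4 = 1: square 59^2 = 3481 ≡ 3; bit is 1, so multiply 3·19 = 57 (mod 74).
Final value: 19^11 ≡ 57 (mod 74).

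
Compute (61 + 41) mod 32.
6

Reduce the summands first: 61 ≡ 29, 41 ≡ 9 (mod 32), so 61 + 41 ≡ 29 + 9 (mod 32). 29 + 9 = 38; 38 = 1·32 + 6, so (61 + 41) mod 32 = 6.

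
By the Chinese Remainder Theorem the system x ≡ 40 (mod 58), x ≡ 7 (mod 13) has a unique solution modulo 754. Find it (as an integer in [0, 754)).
The moduli 58, 13 are pairwise coprime, so by the CRT there is a unique solution mod 58·13 = 754.
Solve by successive substitution. Start with x ≡ 40 (mod 58).
  Combine with x ≡ 7 (mod 13): write x = 40 + 58·t and require 40 + 58·t ≡ 7 (mod 13), i.e. 58·t ≡ 7 − 40 ≡ 6 (mod 13). Since 58^(−1) ≡ 11 (mod 13) (58 ≡ 6 (mod 13)), t ≡ 11·6 ≡ 1 (mod 13). So x ≡ 40 + 58·1 = 98 (mod 754).
Unique solution in [0, 754): x = 98.

Final answer: x ≡ 98 (mod 754); the representative in [0, 754) is 98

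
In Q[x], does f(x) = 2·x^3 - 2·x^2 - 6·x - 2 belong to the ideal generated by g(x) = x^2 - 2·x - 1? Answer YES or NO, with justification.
YES

In Q[x] the ideal (g) consists of all multiples of g, so f ∈ (g) iff g | f, i.e. iff the remainder of f on division by g is 0. Divide f by g (g is monic, so eliminate the leading term of the running remainder at each step):
  leading term 2·x^3: subtract (2·x)·g(x) = 2·x^3 - 4·x^2 - 2·x, leaving 2·x^2 - 4·x - 2
  leading term 2·x^2: subtract (2)·g(x) = 2·x^2 - 4·x - 2, leaving 0
The remainder is 0, so f(x) = g(x) · h(x) with h(x) = 2·x + 2. Hence g | f, i.e. f ∈ (g).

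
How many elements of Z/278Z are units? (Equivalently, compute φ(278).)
Z/278Z has φ(278) = 138 units

An element a ∈ Z/278Z is a unit iff gcd(a, 278) = 1, so the number of units is φ(278). φ is multiplicative, with φ(p^e) = p^e − p^(e−1). Factorise 278 = 2 · 139. Then
  φ(278) = (2 − 1) · (139 − 1) = 1 · 138 = 138.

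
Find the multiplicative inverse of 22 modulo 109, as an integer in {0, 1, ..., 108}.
Apply the extended Euclidean algorithm to (109, 22), tracking rows (r, s, t) with s·109 + t·22 = r. Each division r_prev = q·r_cur + r_new produces the new row as (previous row) − q·(current row):
  row A: (109, 1, 0)   [1·109 + 0·22 = 109]
  row B: (22, 0, 1)   [0·109 + 1·22 = 22]
  109 = 4·22 + 21   → row C = row A − 4·row B = (21, 1, −4)   [check: 1·109 − 4·22 = 21]
  22 = 1·21 + 1   → row D = row B − 1·row C = (1, −1, 5)   [check: −1·109 + 5·22 = 1]
  21 = 21·1 + 0   → remainder 0, stop. gcd = 1 (last nonzero row D).
The gcd is 1, so 22 is invertible mod 109. The last nonzero row gives −1·109 + 5·22 = 1, so t = 5. So 22^(−1) ≡ 5 (mod 109). Verify: 22 · 5 = 110 ≡ 1 (mod 109). ✓

Final answer: 22^(−1) ≡ 5 (mod 109)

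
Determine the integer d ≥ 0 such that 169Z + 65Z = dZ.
(169, 65) = (13); d = 13

In the PID Z, (a, b) is generated by gcd(a, b). Compute gcd(169, 65) with the extended Euclidean algorithm, tracking rows (r, s, t) with s·169 + t·65 = r:
  row A: (169, 1, 0)   [1·169 + 0·65 = 169]
  row B: (65, 0, 1)   [0·169 + 1·65 = 65]
  169 = 2·65 + 39   → row C = row A − 2·row B = (39, 1, −2)   [check: 1·169 − 2·65 = 39]
  65 = 1·39 + 26   → row D = row B − 1·row C = (26, −1, 3)   [check: −1·169 + 3·65 = 26]
  39 = 1·26 + 13   → row E = row C − 1·row D = (13, 2, −5)   [check: 2·169 − 5·65 = 13]
  26 = 2·13 + 0   → remainder 0, stop. gcd = 13 (last nonzero row E).
So gcd(169, 65) = 13, with Bézout identity 2·169 − 5·65 = 13. Containment (⊇): the Bézout identity exhibits 13 as an element of (169, 65), giving (13) ⊆ (169, 65). Containment (⊆): since 13 | 169 and 13 | 65 (169 = 13·13, 65 = 13·5), every Z-linear combination of 169 and 65 is divisible by 13, so (169, 65) ⊆ (13). Therefore (169, 65) = (13), d = 13.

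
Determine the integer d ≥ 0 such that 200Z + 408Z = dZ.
In the PID Z, (a, b) is generated by gcd(a, b). Compute gcd(408, 200) with the extended Euclidean algorithm, tracking rows (r, s, t) with s·408 + t·200 = r:
  row A: (408, 1, 0)   [1·408 + 0·200 = 408]
  row B: (200, 0, 1)   [0·408 + 1·200 = 200]
  408 = 2·200 + 8   → row C = row A − 2·row B = (8, 1, −2)   [check: 1·408 − 2·200 = 8]
  200 = 25·8 + 0   → remainder 0, stop. gcd = 8 (last nonzero row C).
So gcd(200, 408) = 8, with Bézout identity 1·408 − 2·200 = 8. Containment (⊇): the Bézout identity exhibits 8 as an element of (200, 408), giving (8) ⊆ (200, 408). Containment (⊆): since 8 | 200 and 8 | 408 (200 = 8·25, 408 = 8·51), every Z-linear combination of 200 and 408 is divisible by 8, so (200, 408) ⊆ (8). Therefore (200, 408) = (8), d = 8.

Final answer: (200, 408) = (8); d = 8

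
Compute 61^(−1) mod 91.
61^(−1) ≡ 3 (mod 91)

Apply the extended Euclidean algorithm to (91, 61), tracking rows (r, s, t) with s·91 + t·61 = r. Each division r_prev = q·r_cur + r_new produces the new row as (previous row) − q·(current row):
  row A: (91, 1, 0)   [1·91 + 0·61 = 91]
  row B: (61, 0, 1)   [0·91 + 1·61 = 61]
  91 = 1·61 + 30   → row C = row A − 1·row B = (30, 1, −1)   [check: 1·91 − 1·61 = 30]
  61 = 2·30 + 1   → row D = row B − 2·row C = (1, −2, 3)   [check: −2·91 + 3·61 = 1]
  30 = 30·1 + 0   → remainder 0, stop. gcd = 1 (last nonzero row D).
The gcd is 1, so 61 is invertible mod 91. The last nonzero row gives −2·91 + 3·61 = 1, so t = 3. So 61^(−1) ≡ 3 (mod 91). Verify: 61 · 3 = 183 ≡ 1 (mod 91). ✓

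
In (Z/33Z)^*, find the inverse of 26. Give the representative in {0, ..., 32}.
26^(−1) ≡ 14 (mod 33)

Apply the extended Euclidean algorithm to (33, 26), tracking rows (r, s, t) with s·33 + t·26 = r. Each division r_prev = q·r_cur + r_new produces the new row as (previous row) − q·(current row):
  row A: (33, 1, 0)   [1·33 + 0·26 = 33]
  row B: (26, 0, 1)   [0·33 + 1·26 = 26]
  33 = 1·26 + 7   → row C = row A − 1·row B = (7, 1, −1)   [check: 1·33 − 1·26 = 7]
  26 = 3·7 + 5   → row D = row B − 3·row C = (5, −3, 4)   [check: −3·33 + 4·26 = 5]
  7 = 1·5 + 2   → row E = row C − 1·row D = (2, 4, −5)   [check: 4·33 − 5·26 = 2]
  5 = 2·2 + 1   → row F = row D − 2·row E = (1, −11, 14)   [check: −11·33 + 14·26 = 1]
  2 = 2·1 + 0   → remainder 0, stop. gcd = 1 (last nonzero row F).
The gcd is 1, so 26 is invertible mod 33. The last nonzero row gives −11·33 + 14·26 = 1, so t = 14. So 26^(−1) ≡ 14 (mod 33). Verify: 26 · 14 = 364 ≡ 1 (mod 33). ✓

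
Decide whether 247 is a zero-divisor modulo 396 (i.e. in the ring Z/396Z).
gcd(247, 396) = 1, so 247 is a unit in Z/396Z (it has a multiplicative inverse). A unit cannot be a zero-divisor: if 247·b ≡ 0 then multiplying both sides by 247^(−1) gives b ≡ 0. So 247 is not a zero-divisor.

Final answer: NO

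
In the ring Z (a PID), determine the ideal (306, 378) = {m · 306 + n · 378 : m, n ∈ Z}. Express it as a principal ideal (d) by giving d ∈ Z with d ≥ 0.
(306, 378) = (18); d = 18

In the PID Z, (a, b) is generated by gcd(a, b). Compute gcd(378, 306) with the extended Euclidean algorithm, tracking rows (r, s, t) with s·378 + t·306 = r:
  row A: (378, 1, 0)   [1·378 + 0·306 = 378]
  row B: (306, 0, 1)   [0·378 + 1·306 = 306]
  378 = 1·306 + 72   → row C = row A − 1·row B = (72, 1, −1)   [check: 1·378 − 1·306 = 72]
  306 = 4·72 + 18   → row D = row B − 4·row C = (18, −4, 5)   [check: −4·378 + 5·306 = 18]
  72 = 4·18 + 0   → remainder 0, stop. gcd = 18 (last nonzero row D).
So gcd(306, 378) = 18, with Bézout identity −4·378 + 5·306 = 18. Containment (⊇): the Bézout identity exhibits 18 as an element of (306, 378), giving (18) ⊆ (306, 378). Containment (⊆): since 18 | 306 and 18 | 378 (306 = 18·17, 378 = 18·21), every Z-linear combination of 306 and 378 is divisible by 18, so (306, 378) ⊆ (18). Therefore (306, 378) = (18), d = 18.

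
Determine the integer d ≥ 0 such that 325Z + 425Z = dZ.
(325, 425) = (25); d = 25

In the PID Z, (a, b) is generated by gcd(a, b). Compute gcd(425, 325) with the extended Euclidean algorithm, tracking rows (r, s, t) with s·425 + t·325 = r:
  row A: (425, 1, 0)   [1·425 + 0·325 = 425]
  row B: (325, 0, 1)   [0·425 + 1·325 = 325]
  425 = 1·325 + 100   → row C = row A − 1·row B = (100, 1, −1)   [check: 1·425 − 1·325 = 100]
  325 = 3·100 + 25   → row D = row B − 3·row C = (25, −3, 4)   [check: −3·425 + 4·325 = 25]
  100 = 4·25 + 0   → remainder 0, stop. gcd = 25 (last nonzero row D).
So gcd(325, 425) = 25, with Bézout identity −3·425 + 4·325 = 25. Containment (⊇): the Bézout identity exhibits 25 as an element of (325, 425), giving (25) ⊆ (325, 425). Containment (⊆): since 25 | 325 and 25 | 425 (325 = 25·13, 425 = 25·17), every Z-linear combination of 325 and 425 is divisible by 25, so (325, 425) ⊆ (25). Therefore (325, 425) = (25), d = 25.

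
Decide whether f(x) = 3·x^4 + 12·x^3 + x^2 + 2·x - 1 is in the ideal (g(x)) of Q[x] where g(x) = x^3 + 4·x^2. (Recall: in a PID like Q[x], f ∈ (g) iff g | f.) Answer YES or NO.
In Q[x] the ideal (g) consists of all multiples of g, so f ∈ (g) iff g | f, i.e. iff the remainder of f on division by g is 0. Divide f by g (g is monic, so eliminate the leading term of the running remainder at each step):
  leading term 3·x^4: subtract (3·x)·g(x) = 3·x^4 + 12·x^3, leaving x^2 + 2·x - 1
The remainder r(x) = x^2 + 2·x - 1 ≠ 0 (and deg r < deg g), so g ∤ f, i.e. f ∉ (g).

Final answer: NO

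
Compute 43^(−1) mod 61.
Apply the extended Euclidean algorithm to (61, 43), tracking rows (r, s, t) with s·61 + t·43 = r. Each division r_prev = q·r_cur + r_new produces the new row as (previous row) − q·(current row):
  row A: (61, 1, 0)   [1·61 + 0·43 = 61]
  row B: (43, 0, 1)   [0·61 + 1·43 = 43]
  61 = 1·43 + 18   → row C = row A − 1·row B = (18, 1, −1)   [check: 1·61 − 1·43 = 18]
  43 = 2·18 + 7   → row D = row B − 2·row C = (7, −2, 3)   [check: −2·61 + 3·43 = 7]
  18 = 2·7 + 4   → row E = row C − 2·row D = (4, 5, −7)   [check: 5·61 − 7·43 = 4]
  7 = 1·4 + 3   → row F = row D − 1·row E = (3, −7, 10)   [check: −7·61 + 10·43 = 3]
  4 = 1·3 + 1   → row G = row E − 1·row F = (1, 12, −17)   [check: 12·61 − 17·43 = 1]
  3 = 3·1 + 0   → remainder 0, stop. gcd = 1 (last nonzero row G).
The gcd is 1, so 43 is invertible mod 61. The last nonzero row gives 12·61 − 17·43 = 1, so t = −17. So 43^(−1) ≡ −17 ≡ 44 (mod 61). Verify: 43 · 44 = 1892 ≡ 1 (mod 61). ✓

Final answer: 43^(−1) ≡ 44 (mod 61)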